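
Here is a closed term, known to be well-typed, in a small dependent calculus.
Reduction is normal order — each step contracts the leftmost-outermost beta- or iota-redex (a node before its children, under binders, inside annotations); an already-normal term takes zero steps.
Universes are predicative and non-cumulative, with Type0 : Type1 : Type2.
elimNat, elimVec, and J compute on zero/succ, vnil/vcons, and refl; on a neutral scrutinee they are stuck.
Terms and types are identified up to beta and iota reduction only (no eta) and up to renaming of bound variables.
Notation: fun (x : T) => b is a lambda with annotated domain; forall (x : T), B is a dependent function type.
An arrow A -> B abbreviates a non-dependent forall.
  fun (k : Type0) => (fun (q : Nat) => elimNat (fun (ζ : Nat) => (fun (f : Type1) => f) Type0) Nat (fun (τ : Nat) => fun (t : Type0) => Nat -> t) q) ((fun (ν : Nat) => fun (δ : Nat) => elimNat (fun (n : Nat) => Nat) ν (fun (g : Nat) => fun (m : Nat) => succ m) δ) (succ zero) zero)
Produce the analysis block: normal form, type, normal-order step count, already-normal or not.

resulting normal form:
  fun (k : Type0) => Nat -> Nat
type:
  Type0 -> Type0
reduction steps (normal order): 9
already normal: no
first contracted redex: a beta-redex


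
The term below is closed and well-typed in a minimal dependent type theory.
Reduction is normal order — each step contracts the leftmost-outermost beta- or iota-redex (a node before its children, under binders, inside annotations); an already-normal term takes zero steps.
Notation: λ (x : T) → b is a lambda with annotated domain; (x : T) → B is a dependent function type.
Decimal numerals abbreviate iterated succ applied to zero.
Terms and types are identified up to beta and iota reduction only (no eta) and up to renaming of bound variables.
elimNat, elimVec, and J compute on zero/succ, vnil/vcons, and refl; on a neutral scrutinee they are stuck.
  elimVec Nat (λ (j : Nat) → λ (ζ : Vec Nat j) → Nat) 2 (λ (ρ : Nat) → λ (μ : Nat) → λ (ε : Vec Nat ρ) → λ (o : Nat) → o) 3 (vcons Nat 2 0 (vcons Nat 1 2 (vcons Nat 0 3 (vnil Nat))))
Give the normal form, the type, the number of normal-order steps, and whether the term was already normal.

reduced normal form:
  2
the term's type:
  Nat
reduction steps (normal order): 16
already normal: no
first contracted redex: an elimVec iota-redex


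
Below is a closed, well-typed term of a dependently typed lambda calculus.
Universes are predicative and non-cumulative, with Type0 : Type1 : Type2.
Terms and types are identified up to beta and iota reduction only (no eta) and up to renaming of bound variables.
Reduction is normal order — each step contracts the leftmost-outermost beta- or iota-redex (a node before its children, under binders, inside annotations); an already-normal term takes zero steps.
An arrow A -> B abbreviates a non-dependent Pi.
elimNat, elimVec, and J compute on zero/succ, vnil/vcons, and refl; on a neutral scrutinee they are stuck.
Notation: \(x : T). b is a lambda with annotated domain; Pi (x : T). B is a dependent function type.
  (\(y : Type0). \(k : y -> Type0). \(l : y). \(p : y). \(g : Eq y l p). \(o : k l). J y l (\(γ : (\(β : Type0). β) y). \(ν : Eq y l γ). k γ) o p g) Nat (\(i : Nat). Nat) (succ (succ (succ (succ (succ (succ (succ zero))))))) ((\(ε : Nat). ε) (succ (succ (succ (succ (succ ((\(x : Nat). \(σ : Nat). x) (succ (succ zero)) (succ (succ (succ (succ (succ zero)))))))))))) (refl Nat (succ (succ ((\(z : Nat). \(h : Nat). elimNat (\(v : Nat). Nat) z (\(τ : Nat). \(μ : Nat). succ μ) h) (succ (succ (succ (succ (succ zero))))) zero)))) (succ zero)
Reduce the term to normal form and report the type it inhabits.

resulting normal form:
  succ zero
the term's type:
  Nat


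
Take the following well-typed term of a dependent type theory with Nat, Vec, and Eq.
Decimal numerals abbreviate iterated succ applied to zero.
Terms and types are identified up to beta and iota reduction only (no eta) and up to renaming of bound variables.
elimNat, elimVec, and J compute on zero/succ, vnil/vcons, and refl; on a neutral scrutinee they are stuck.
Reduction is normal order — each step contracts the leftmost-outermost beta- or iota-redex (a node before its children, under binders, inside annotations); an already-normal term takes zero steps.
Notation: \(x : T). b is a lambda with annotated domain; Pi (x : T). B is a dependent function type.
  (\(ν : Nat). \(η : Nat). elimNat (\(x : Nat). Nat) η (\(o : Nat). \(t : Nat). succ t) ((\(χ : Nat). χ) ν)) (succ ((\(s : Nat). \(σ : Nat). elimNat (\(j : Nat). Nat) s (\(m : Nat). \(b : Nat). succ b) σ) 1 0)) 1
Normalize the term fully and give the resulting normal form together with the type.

reduced normal form:
  3
the term's type:
  Nat
observation: the first redex contracted is a beta-redex; the normal form is reached in 13 normal-order steps.


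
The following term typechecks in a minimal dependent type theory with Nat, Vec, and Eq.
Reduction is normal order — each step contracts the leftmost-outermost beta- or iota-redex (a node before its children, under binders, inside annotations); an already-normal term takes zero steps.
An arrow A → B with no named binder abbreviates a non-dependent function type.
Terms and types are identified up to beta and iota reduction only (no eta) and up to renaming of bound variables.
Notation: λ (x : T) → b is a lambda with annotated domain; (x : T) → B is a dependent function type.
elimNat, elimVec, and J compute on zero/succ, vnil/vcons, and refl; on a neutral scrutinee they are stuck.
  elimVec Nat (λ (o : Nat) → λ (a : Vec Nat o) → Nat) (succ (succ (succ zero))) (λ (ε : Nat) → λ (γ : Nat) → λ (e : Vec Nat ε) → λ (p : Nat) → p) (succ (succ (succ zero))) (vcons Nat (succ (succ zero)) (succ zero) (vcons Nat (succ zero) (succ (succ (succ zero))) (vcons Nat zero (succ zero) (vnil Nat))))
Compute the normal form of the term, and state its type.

normal form:
  succ (succ (succ zero))
inferred type:
  Nat
observation: 16 normal-order steps normalize the term, beginning with an elimVec iota-redex.


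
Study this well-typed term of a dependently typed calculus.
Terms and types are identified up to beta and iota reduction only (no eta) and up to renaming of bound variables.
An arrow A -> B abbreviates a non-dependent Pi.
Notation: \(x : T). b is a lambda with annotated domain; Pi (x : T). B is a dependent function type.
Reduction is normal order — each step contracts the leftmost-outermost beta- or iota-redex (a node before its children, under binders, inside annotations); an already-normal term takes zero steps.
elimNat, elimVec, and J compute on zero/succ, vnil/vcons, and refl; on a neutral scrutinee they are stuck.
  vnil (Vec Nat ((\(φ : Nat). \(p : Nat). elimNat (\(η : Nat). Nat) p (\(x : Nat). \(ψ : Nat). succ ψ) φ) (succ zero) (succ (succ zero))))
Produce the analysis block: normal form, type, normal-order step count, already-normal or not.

resulting normal form:
  vnil (Vec Nat (succ (succ (succ zero))))
inferred type:
  Vec (Vec Nat (succ (succ (succ zero)))) zero
steps to reach normal form (normal order): 6
term was already normal: no
first redex: a beta-redex


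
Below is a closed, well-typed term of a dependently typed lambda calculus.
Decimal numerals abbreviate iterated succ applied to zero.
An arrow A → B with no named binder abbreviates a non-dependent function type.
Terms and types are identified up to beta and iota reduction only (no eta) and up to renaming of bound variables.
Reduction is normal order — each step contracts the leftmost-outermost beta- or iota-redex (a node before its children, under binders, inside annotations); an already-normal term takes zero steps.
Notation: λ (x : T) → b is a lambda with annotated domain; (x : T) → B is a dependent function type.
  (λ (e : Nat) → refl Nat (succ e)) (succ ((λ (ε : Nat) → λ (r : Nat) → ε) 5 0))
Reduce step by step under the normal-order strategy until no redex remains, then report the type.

normal-order reduction sequence:
  (λ (e : Nat) → refl Nat (succ e)) (succ ((λ (ε : Nat) → λ (r : Nat) → ε) 5 0))
  ~> refl Nat (succ (succ ((λ (e : Nat) → λ (ε : Nat) → e) 5 0)))
  ~> refl Nat (succ (succ ((λ (e : Nat) → 5) 0)))
  ~> refl Nat 7
inferred type:
  Eq Nat 7 7


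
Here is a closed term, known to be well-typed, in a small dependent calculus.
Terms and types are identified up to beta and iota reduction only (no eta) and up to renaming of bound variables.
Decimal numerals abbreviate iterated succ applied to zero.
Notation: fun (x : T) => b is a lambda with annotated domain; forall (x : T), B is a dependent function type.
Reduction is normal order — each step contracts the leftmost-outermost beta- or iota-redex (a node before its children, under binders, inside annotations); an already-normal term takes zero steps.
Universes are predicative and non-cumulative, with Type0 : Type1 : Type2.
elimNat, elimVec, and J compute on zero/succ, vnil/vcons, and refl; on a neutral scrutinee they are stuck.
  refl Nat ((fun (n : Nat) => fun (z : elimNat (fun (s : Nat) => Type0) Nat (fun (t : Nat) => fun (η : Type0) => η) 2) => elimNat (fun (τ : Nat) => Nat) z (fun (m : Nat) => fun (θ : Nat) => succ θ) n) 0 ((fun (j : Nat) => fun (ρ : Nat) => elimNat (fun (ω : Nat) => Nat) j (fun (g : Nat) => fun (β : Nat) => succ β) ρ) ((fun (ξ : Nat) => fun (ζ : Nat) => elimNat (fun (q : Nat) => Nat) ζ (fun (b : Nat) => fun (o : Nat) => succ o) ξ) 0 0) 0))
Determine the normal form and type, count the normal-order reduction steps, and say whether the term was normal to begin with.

normal form:
  refl Nat 0
the term's type:
  Eq Nat 0 0
reduction steps (normal order): 9
term was already normal: no
first redex: a beta-redex


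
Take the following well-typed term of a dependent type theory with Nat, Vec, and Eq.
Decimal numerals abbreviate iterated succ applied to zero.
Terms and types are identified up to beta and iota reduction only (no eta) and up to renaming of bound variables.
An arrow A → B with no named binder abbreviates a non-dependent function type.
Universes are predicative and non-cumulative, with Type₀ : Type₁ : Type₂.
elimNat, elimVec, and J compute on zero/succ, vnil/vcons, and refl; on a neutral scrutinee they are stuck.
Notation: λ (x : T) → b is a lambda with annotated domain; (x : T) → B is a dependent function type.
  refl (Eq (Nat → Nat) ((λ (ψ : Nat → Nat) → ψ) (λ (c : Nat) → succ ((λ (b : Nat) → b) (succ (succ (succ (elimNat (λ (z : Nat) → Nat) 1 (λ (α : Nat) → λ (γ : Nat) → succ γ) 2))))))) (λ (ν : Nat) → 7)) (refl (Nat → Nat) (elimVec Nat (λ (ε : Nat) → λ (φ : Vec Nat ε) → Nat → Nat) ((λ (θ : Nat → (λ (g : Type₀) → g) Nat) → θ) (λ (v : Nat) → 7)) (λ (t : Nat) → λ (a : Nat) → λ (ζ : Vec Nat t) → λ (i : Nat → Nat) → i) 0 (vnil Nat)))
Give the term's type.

the term's type:
  Eq (Eq (Nat → Nat) (λ (ψ : Nat) → 7) (λ (c : Nat) → 7)) (refl (Nat → Nat) (λ (b : Nat) → 7)) (refl (Nat → Nat) (λ (z : Nat) → 7))


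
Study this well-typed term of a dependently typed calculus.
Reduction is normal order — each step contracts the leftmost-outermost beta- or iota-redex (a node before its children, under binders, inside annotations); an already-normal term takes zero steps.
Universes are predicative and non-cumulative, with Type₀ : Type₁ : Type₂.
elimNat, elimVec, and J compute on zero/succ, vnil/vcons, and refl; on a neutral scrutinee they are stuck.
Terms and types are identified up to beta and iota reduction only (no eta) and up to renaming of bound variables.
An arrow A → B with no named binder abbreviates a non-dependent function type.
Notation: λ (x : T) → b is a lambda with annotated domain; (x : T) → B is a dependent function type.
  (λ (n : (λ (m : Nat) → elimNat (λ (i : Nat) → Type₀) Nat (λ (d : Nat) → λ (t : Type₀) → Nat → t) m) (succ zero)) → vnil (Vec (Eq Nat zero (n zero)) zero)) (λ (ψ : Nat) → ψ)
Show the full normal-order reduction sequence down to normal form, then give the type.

normal-order reduction sequence:
  (λ (n : (λ (m : Nat) → elimNat (λ (i : Nat) → Type₀) Nat (λ (d : Nat) → λ (t : Type₀) → Nat → t) m) (succ zero)) → vnil (Vec (Eq Nat zero (n zero)) zero)) (λ (ψ : Nat) → ψ)
  ~> vnil (Vec (Eq Nat zero ((λ (n : Nat) → n) zero)) zero)
  ~> vnil (Vec (Eq Nat zero zero) zero)
the term's type:
  Vec (Vec (Eq Nat zero zero) zero) zero


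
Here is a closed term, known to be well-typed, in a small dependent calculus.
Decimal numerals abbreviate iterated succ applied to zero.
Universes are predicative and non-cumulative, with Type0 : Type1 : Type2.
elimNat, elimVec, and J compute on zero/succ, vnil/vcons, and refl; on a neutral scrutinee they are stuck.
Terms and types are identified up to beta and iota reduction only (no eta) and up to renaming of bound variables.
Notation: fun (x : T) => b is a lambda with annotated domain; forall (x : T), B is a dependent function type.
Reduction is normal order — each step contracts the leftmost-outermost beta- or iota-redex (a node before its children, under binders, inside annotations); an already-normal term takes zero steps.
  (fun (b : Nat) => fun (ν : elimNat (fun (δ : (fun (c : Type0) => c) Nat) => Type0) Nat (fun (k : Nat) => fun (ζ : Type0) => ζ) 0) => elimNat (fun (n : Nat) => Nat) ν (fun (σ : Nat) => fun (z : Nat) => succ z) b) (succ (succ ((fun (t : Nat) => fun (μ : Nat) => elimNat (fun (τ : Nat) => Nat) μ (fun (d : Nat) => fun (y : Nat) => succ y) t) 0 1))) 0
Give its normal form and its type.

resulting normal form:
  3
inferred type:
  Nat
observation: the term reaches its normal form after 15 normal-order steps.


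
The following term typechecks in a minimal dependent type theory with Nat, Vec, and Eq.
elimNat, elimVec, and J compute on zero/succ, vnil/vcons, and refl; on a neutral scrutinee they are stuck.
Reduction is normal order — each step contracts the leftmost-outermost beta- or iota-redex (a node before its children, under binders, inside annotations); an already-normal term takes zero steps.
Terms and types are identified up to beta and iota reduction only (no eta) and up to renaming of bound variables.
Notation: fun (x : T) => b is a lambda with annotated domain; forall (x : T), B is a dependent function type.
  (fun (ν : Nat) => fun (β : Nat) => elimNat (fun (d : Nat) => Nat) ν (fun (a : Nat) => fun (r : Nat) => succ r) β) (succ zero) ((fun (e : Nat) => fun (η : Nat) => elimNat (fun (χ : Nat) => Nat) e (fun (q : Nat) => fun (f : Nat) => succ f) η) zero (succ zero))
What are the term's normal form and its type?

reduced normal form:
  succ (succ zero)
type:
  Nat
observation: the leftmost-outermost redex is a beta-redex, and normalization takes 12 steps.


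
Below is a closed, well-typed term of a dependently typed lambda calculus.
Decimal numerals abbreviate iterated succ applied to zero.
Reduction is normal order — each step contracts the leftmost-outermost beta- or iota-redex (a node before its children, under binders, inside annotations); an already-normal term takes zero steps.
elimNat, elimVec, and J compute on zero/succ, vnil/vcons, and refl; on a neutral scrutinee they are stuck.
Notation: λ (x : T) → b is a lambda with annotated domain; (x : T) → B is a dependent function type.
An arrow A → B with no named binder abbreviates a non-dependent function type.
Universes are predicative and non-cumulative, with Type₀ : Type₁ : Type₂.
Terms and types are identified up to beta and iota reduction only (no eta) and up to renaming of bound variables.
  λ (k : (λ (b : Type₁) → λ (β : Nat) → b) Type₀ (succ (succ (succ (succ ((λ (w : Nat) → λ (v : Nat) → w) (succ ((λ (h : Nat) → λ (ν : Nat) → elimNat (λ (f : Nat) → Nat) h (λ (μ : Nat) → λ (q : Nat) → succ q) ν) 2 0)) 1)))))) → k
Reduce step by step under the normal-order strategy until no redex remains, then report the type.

normal-order reduction sequence:
  λ (k : (λ (b : Type₁) → λ (β : Nat) → b) Type₀ (succ (succ (succ (succ ((λ (w : Nat) → λ (v : Nat) → w) (succ ((λ (h : Nat) → λ (ν : Nat) → elimNat (λ (f : Nat) → Nat) h (λ (μ : Nat) → λ (q : Nat) → succ q) ν) 2 0)) 1)))))) → k
  ~> λ (k : (λ (b : Nat) → Type₀) (succ (succ (succ (succ ((λ (β : Nat) → λ (w : Nat) → β) (succ ((λ (v : Nat) → λ (h : Nat) → elimNat (λ (ν : Nat) → Nat) v (λ (f : Nat) → λ (μ : Nat) → succ μ) h) 2 0)) 1)))))) → k
  ~> λ (k : Type₀) → k
type:
  Type₀ → Type₀


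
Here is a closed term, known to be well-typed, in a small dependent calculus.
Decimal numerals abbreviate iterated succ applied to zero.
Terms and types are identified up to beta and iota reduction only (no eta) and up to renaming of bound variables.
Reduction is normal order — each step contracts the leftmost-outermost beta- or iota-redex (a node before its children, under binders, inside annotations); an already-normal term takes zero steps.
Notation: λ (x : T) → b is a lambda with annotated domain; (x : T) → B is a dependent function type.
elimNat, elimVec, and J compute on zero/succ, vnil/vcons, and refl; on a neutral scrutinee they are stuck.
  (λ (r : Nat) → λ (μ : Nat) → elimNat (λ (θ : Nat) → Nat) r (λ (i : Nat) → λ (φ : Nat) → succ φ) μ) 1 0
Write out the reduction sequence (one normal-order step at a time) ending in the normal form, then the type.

normal-order reduction:
  (λ (r : Nat) → λ (μ : Nat) → elimNat (λ (θ : Nat) → Nat) r (λ (i : Nat) → λ (φ : Nat) → succ φ) μ) 1 0
  ~> (λ (r : Nat) → elimNat (λ (μ : Nat) → Nat) 1 (λ (θ : Nat) → λ (i : Nat) → succ i) r) 0
  ~> elimNat (λ (r : Nat) → Nat) 1 (λ (μ : Nat) → λ (θ : Nat) → succ θ) 0
  ~> 1
type:
  Nat


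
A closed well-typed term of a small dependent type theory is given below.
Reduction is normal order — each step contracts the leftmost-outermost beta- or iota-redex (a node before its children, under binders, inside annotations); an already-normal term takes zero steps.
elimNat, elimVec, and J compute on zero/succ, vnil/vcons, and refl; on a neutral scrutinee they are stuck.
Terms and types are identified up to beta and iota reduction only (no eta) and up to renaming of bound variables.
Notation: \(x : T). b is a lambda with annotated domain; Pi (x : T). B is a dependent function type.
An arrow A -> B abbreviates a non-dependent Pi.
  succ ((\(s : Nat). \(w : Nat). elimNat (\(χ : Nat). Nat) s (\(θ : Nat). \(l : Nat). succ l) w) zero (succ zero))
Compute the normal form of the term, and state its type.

resulting normal form:
  succ (succ zero)
type:
  Nat
observation: 6 normal-order steps separate the term from its normal form.


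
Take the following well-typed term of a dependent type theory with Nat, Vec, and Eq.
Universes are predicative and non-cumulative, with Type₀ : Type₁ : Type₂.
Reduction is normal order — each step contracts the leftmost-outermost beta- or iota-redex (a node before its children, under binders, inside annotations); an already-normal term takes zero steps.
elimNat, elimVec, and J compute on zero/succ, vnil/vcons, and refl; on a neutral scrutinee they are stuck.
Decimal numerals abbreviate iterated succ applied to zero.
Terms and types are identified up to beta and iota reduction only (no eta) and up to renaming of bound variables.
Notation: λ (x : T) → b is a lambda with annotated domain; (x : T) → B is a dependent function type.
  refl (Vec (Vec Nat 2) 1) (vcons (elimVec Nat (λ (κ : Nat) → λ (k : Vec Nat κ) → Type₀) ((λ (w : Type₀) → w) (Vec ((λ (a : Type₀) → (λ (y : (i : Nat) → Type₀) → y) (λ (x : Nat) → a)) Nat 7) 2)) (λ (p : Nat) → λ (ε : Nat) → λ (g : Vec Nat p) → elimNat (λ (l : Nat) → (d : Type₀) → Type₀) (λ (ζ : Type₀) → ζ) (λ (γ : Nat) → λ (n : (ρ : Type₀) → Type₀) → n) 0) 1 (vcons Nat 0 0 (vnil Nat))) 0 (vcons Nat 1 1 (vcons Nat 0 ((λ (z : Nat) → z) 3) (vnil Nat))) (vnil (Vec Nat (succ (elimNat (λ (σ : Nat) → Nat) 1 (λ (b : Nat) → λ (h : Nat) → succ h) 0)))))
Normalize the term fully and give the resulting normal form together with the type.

reduced normal form:
  refl (Vec (Vec Nat 2) 1) (vcons (Vec Nat 2) 0 (vcons Nat 1 1 (vcons Nat 0 3 (vnil Nat))) (vnil (Vec Nat 2)))
type:
  Eq (Vec (Vec Nat 2) 1) (vcons (Vec Nat 2) 0 (vcons Nat 1 1 (vcons Nat 0 3 (vnil Nat))) (vnil (Vec Nat 2))) (vcons (Vec Nat 2) 0 (vcons Nat 1 1 (vcons Nat 0 3 (vnil Nat))) (vnil (Vec Nat 2)))
observation: normalization takes exactly 13 steps under the normal-order strategy.


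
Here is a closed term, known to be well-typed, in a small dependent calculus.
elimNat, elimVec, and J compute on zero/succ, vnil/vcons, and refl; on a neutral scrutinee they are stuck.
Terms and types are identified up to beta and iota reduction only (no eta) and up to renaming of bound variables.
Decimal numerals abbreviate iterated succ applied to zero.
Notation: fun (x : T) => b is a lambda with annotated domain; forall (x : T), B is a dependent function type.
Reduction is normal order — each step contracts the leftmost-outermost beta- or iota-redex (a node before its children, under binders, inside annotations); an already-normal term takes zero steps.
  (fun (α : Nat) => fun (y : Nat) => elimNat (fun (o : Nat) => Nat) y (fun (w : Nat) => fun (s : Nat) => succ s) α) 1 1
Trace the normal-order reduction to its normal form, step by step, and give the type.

reduction (normal order):
  (fun (α : Nat) => fun (y : Nat) => elimNat (fun (o : Nat) => Nat) y (fun (w : Nat) => fun (s : Nat) => succ s) α) 1 1
  ~> (fun (α : Nat) => elimNat (fun (y : Nat) => Nat) α (fun (o : Nat) => fun (w : Nat) => succ w) 1) 1
  ~> elimNat (fun (α : Nat) => Nat) 1 (fun (y : Nat) => fun (o : Nat) => succ o) 1
  ~> (fun (α : Nat) => fun (y : Nat) => succ y) 0 (elimNat (fun (o : Nat) => Nat) 1 (fun (w : Nat) => fun (s : Nat) => succ s) 0)
  ~> (fun (α : Nat) => succ α) (elimNat (fun (y : Nat) => Nat) 1 (fun (o : Nat) => fun (w : Nat) => succ w) 0)
  ~> succ (elimNat (fun (α : Nat) => Nat) 1 (fun (y : Nat) => fun (o : Nat) => succ o) 0)
  ~> 2
the term's type:
  Nat


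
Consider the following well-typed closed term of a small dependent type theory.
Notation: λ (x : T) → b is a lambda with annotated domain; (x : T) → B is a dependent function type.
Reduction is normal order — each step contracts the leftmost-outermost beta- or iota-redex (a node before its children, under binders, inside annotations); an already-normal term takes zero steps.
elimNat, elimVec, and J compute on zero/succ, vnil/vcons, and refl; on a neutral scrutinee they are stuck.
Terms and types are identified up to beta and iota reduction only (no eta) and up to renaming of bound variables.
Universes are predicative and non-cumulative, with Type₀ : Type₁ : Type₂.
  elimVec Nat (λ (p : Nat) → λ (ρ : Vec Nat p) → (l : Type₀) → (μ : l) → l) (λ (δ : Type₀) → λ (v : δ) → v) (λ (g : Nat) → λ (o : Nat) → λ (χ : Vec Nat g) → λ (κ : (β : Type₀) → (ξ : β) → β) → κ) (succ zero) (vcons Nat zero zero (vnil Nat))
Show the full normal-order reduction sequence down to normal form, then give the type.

normal-order reduction:
  elimVec Nat (λ (p : Nat) → λ (ρ : Vec Nat p) → (l : Type₀) → (μ : l) → l) (λ (δ : Type₀) → λ (v : δ) → v) (λ (g : Nat) → λ (o : Nat) → λ (χ : Vec Nat g) → λ (κ : (β : Type₀) → (ξ : β) → β) → κ) (succ zero) (vcons Nat zero zero (vnil Nat))
  ~> (λ (p : Nat) → λ (ρ : Nat) → λ (l : Vec Nat p) → λ (μ : (δ : Type₀) → (v : δ) → δ) → μ) zero zero (vnil Nat) (elimVec Nat (λ (g : Nat) → λ (o : Vec Nat g) → (χ : Type₀) → (κ : χ) → χ) (λ (β : Type₀) → λ (ξ : β) → ξ) (λ (ε : Nat) → λ (s : Nat) → λ (t : Vec Nat ε) → λ (θ : (k : Type₀) → (ψ : k) → k) → θ) zero (vnil Nat))
  ~> (λ (p : Nat) → λ (ρ : Vec Nat zero) → λ (l : (μ : Type₀) → (δ : μ) → μ) → l) zero (vnil Nat) (elimVec Nat (λ (v : Nat) → λ (g : Vec Nat v) → (o : Type₀) → (χ : o) → o) (λ (κ : Type₀) → λ (β : κ) → β) (λ (ξ : Nat) → λ (ε : Nat) → λ (s : Vec Nat ξ) → λ (t : (θ : Type₀) → (k : θ) → θ) → t) zero (vnil Nat))
  ~> (λ (p : Vec Nat zero) → λ (ρ : (l : Type₀) → (μ : l) → l) → ρ) (vnil Nat) (elimVec Nat (λ (δ : Nat) → λ (v : Vec Nat δ) → (g : Type₀) → (o : g) → g) (λ (χ : Type₀) → λ (κ : χ) → κ) (λ (β : Nat) → λ (ξ : Nat) → λ (ε : Vec Nat β) → λ (s : (t : Type₀) → (θ : t) → t) → s) zero (vnil Nat))
  ~> (λ (p : (ρ : Type₀) → (l : ρ) → ρ) → p) (elimVec Nat (λ (μ : Nat) → λ (δ : Vec Nat μ) → (v : Type₀) → (g : v) → v) (λ (o : Type₀) → λ (χ : o) → χ) (λ (κ : Nat) → λ (β : Nat) → λ (ξ : Vec Nat κ) → λ (ε : (s : Type₀) → (t : s) → s) → ε) zero (vnil Nat))
  ~> elimVec Nat (λ (p : Nat) → λ (ρ : Vec Nat p) → (l : Type₀) → (μ : l) → l) (λ (δ : Type₀) → λ (v : δ) → v) (λ (g : Nat) → λ (o : Nat) → λ (χ : Vec Nat g) → λ (κ : (β : Type₀) → (ξ : β) → β) → κ) zero (vnil Nat)
  ~> λ (p : Type₀) → λ (ρ : p) → ρ
inferred type:
  (p : Type₀) → (ρ : p) → p


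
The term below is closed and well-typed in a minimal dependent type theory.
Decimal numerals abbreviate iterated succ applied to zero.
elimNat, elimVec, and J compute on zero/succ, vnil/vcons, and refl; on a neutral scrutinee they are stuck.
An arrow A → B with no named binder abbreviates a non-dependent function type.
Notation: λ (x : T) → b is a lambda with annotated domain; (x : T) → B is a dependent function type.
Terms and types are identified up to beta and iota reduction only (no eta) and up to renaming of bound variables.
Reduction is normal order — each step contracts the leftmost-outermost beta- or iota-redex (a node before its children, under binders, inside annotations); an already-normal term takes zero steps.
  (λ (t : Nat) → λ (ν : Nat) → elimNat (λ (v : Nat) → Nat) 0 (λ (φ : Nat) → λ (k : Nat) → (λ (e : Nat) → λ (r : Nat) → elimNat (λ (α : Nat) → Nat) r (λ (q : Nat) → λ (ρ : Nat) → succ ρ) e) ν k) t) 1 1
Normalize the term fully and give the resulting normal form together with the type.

resulting normal form:
  1
the term's type:
  Nat


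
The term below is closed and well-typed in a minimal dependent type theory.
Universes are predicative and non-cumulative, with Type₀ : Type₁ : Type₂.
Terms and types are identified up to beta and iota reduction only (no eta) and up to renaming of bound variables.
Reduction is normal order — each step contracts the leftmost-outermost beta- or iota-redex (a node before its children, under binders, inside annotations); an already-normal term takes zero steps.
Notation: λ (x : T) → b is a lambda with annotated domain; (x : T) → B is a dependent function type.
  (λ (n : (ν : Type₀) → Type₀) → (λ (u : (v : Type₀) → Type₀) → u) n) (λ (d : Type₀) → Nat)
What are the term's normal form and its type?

resulting normal form:
  λ (n : Type₀) → Nat
the term's type:
  (n : Type₀) → Type₀


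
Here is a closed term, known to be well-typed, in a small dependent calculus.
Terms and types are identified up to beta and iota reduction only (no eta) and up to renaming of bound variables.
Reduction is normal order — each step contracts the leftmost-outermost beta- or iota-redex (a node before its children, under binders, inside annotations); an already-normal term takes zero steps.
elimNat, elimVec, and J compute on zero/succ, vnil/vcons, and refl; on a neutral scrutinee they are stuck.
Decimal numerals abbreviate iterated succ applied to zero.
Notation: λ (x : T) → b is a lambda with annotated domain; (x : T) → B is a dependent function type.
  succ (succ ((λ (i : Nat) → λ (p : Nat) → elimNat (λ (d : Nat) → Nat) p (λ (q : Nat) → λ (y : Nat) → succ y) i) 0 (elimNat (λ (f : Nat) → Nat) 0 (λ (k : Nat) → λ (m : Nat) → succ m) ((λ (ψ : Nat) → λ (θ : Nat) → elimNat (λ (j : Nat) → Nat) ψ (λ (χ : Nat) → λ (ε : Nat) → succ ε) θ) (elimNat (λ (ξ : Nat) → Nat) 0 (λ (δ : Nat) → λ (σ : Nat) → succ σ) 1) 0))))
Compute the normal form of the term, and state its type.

reduced normal form:
  3
the term's type:
  Nat


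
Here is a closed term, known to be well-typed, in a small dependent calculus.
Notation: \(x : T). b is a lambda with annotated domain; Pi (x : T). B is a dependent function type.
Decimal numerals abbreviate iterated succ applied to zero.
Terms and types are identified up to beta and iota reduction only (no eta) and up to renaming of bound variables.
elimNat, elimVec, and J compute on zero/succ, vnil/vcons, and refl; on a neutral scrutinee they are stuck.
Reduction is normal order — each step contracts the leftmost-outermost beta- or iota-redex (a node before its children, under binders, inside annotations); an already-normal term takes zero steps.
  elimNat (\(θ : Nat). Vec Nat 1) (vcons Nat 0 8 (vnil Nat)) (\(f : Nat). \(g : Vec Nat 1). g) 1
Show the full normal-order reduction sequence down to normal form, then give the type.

reduction (normal order):
  elimNat (\(θ : Nat). Vec Nat 1) (vcons Nat 0 8 (vnil Nat)) (\(f : Nat). \(g : Vec Nat 1). g) 1
  ~> (\(θ : Nat). \(f : Vec Nat 1). f) 0 (elimNat (\(g : Nat). Vec Nat 1) (vcons Nat 0 8 (vnil Nat)) (\(i : Nat). \(κ : Vec Nat 1). κ) 0)
  ~> (\(θ : Vec Nat 1). θ) (elimNat (\(f : Nat). Vec Nat 1) (vcons Nat 0 8 (vnil Nat)) (\(g : Nat). \(i : Vec Nat 1). i) 0)
  ~> elimNat (\(θ : Nat). Vec Nat 1) (vcons Nat 0 8 (vnil Nat)) (\(f : Nat). \(g : Vec Nat 1). g) 0
  ~> vcons Nat 0 8 (vnil Nat)
type:
  Vec Nat 1


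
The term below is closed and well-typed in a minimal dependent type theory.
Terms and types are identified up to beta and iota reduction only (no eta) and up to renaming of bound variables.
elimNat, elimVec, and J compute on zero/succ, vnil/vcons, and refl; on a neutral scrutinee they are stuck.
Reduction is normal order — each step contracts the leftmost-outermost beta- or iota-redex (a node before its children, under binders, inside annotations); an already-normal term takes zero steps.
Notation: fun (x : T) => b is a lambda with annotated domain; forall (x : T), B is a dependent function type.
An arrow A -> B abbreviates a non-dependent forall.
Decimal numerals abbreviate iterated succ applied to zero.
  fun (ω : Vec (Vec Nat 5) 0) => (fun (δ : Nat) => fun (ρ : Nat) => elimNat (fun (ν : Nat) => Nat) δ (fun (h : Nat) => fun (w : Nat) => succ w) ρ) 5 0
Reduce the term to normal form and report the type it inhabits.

reduced normal form:
  fun (ω : Vec (Vec Nat 5) 0) => 5
type:
  Vec (Vec Nat 5) 0 -> Nat
observation: the first redex contracted is a beta-redex; the normal form is reached in 3 normal-order steps.


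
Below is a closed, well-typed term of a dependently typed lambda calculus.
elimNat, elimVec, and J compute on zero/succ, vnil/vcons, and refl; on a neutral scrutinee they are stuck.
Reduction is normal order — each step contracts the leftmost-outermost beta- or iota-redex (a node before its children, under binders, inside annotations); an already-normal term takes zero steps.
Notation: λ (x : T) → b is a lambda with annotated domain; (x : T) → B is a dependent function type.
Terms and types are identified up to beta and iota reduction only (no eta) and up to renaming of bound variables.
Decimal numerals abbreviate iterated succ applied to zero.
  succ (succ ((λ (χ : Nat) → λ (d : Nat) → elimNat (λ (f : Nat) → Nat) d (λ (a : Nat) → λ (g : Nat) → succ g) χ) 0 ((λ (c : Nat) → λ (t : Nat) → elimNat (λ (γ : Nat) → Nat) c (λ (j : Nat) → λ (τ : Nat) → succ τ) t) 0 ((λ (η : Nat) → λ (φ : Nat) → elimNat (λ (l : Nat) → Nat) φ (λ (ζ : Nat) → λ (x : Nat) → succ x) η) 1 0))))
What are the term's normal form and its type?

resulting normal form:
  3
inferred type:
  Nat


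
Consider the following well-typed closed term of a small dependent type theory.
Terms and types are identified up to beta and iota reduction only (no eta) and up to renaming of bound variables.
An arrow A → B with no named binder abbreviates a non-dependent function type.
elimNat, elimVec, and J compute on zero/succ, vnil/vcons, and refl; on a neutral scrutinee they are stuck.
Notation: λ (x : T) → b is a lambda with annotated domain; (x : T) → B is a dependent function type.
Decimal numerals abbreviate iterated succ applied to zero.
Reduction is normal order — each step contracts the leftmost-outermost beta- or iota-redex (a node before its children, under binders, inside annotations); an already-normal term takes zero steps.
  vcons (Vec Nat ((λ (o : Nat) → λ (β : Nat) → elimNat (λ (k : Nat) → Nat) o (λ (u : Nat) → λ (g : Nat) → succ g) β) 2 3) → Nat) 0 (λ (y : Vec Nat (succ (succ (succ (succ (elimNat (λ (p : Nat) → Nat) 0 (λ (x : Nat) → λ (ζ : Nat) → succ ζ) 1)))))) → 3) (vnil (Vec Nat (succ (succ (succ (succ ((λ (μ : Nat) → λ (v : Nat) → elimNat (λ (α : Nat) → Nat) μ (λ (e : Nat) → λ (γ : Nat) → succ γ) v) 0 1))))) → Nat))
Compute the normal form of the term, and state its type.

normal form:
  vcons (Vec Nat 5 → Nat) 0 (λ (o : Vec Nat 5) → 3) (vnil (Vec Nat 5 → Nat))
the term's type:
  Vec (Vec Nat 5 → Nat) 1
observation: the leftmost-outermost redex is a beta-redex, and normalization takes 22 steps.


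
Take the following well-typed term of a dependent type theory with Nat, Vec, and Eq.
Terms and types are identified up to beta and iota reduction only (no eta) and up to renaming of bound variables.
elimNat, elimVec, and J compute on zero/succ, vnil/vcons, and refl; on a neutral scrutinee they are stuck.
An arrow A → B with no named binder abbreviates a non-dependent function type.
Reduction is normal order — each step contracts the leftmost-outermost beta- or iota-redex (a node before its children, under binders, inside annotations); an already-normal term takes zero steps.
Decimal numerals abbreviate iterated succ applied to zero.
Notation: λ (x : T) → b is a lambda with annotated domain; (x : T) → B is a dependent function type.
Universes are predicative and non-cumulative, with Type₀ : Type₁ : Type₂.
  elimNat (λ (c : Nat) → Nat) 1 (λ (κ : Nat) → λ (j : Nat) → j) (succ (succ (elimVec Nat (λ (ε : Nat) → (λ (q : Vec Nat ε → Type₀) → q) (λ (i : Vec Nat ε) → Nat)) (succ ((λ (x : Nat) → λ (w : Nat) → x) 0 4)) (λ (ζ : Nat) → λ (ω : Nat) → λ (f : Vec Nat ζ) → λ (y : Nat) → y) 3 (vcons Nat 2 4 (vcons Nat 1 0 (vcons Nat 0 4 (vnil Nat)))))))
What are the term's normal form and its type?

resulting normal form:
  1
inferred type:
  Nat
observation: normalization takes exactly 28 steps under the normal-order strategy.


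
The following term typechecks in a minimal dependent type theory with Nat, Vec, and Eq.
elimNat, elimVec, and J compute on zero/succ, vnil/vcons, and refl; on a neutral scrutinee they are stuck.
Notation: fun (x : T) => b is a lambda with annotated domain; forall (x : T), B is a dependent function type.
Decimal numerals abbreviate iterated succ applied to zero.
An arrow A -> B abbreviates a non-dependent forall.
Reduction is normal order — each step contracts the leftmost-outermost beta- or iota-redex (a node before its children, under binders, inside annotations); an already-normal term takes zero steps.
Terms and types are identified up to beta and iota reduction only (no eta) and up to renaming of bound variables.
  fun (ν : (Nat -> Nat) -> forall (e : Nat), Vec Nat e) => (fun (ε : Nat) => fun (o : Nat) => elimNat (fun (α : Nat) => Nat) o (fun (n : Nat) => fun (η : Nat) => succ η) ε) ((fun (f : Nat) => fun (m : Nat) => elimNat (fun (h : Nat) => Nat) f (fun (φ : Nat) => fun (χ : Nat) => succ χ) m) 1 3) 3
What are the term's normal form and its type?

resulting normal form:
  fun (ν : (Nat -> Nat) -> forall (e : Nat), Vec Nat e) => 7
inferred type:
  ((Nat -> Nat) -> forall (ν : Nat), Vec Nat ν) -> Nat
observation: the first redex contracted is a beta-redex; the normal form is reached in 27 normal-order steps.


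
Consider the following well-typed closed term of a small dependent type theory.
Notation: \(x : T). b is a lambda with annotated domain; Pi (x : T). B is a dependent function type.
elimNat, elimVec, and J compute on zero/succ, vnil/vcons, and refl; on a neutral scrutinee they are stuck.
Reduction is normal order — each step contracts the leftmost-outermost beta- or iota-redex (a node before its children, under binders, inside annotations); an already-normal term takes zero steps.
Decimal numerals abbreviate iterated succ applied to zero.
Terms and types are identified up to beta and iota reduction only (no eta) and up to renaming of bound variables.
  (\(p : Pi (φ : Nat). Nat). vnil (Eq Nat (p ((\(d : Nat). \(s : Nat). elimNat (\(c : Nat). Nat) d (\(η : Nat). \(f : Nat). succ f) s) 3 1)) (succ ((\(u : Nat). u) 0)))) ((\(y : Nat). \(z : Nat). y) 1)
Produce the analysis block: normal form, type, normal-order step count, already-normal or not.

reduced normal form:
  vnil (Eq Nat 1 1)
the term's type:
  Vec (Eq Nat 1 1) 0
reduction steps (normal order): 4
started in normal form: no
first contracted redex: a beta-redex


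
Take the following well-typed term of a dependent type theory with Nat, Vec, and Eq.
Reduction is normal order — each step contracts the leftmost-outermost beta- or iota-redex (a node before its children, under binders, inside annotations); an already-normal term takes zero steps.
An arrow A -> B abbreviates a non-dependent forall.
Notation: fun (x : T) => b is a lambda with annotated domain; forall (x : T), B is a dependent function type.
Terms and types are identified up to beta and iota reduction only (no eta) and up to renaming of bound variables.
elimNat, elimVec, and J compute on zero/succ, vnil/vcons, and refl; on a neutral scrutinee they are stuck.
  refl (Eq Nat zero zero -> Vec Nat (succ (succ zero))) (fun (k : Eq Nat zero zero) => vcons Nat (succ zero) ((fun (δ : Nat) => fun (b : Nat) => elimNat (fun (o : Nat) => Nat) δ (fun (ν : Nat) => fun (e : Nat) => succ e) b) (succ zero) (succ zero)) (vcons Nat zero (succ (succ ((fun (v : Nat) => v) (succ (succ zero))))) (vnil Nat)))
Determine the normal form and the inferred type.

reduced normal form:
  refl (Eq Nat zero zero -> Vec Nat (succ (succ zero))) (fun (k : Eq Nat zero zero) => vcons Nat (succ zero) (succ (succ zero)) (vcons Nat zero (succ (succ (succ (succ zero)))) (vnil Nat)))
inferred type:
  Eq (Eq Nat zero zero -> Vec Nat (succ (succ zero))) (fun (k : Eq Nat zero zero) => vcons Nat (succ zero) (succ (succ zero)) (vcons Nat zero (succ (succ (succ (succ zero)))) (vnil Nat))) (fun (δ : Eq Nat zero zero) => vcons Nat (succ zero) (succ (succ zero)) (vcons Nat zero (succ (succ (succ (succ zero)))) (vnil Nat)))
observation: normalization takes exactly 7 steps under the normal-order strategy.


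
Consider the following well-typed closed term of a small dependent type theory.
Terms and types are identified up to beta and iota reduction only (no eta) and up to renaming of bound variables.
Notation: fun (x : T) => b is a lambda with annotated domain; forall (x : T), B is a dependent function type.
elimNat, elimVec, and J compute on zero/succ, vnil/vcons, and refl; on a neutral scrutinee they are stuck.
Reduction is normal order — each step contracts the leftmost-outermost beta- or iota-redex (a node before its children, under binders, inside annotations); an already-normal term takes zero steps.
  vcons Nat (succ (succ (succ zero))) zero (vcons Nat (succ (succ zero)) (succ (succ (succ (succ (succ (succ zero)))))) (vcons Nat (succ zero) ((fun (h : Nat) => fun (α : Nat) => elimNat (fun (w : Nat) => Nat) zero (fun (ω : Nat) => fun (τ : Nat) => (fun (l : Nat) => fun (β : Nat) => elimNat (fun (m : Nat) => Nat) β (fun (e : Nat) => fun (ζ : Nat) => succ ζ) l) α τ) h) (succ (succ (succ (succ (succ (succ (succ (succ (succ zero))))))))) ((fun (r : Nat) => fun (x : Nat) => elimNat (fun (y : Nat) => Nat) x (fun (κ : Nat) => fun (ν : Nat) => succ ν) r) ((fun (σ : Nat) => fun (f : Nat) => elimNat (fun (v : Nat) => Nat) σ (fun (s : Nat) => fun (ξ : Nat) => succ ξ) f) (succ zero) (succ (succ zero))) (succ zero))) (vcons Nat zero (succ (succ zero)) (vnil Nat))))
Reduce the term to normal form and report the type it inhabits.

normal form:
  vcons Nat (succ (succ (succ zero))) zero (vcons Nat (succ (succ zero)) (succ (succ (succ (succ (succ (succ zero)))))) (vcons Nat (succ zero) (succ (succ (succ (succ (succ (succ (succ (succ (succ (succ (succ (succ (succ (succ (succ (succ (succ (succ (succ (succ (succ (succ (succ (succ (succ (succ (succ (succ (succ (succ (succ (succ (succ (succ (succ (succ zero)))))))))))))))))))))))))))))))))))) (vcons Nat zero (succ (succ zero)) (vnil Nat))))
the term's type:
  Vec Nat (succ (succ (succ (succ zero))))
observation: the leftmost-outermost redex is a beta-redex, and normalization takes 354 steps.
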